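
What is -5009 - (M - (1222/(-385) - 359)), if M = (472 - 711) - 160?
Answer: -1914287/385 ≈ -4972.2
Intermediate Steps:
M = -399 (M = -239 - 160 = -399)
-5009 - (M - (1222/(-385) - 359)) = -5009 - (-399 - (1222/(-385) - 359)) = -5009 - (-399 - (1222*(-1/385) - 359)) = -5009 - (-399 - (-1222/385 - 359)) = -5009 - (-399 - 1*(-139437/385)) = -5009 - (-399 + 139437/385) = -5009 - 1*(-14178/385) = -5009 + 14178/385 = -1914287/385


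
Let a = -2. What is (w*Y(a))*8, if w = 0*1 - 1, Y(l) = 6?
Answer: -48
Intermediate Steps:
w = -1 (w = 0 - 1 = -1)
(w*Y(a))*8 = -1*6*8 = -6*8 = -48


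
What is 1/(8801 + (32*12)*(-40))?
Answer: -1/6559 ≈ -0.00015246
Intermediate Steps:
1/(8801 + (32*12)*(-40)) = 1/(8801 + 384*(-40)) = 1/(8801 - 15360) = 1/(-6559) = -1/6559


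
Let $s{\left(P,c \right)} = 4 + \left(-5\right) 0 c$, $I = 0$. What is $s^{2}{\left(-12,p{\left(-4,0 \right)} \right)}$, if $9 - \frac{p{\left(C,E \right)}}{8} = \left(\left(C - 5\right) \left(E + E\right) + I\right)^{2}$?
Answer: $16$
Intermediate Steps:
$p{\left(C,E \right)} = 72 - 32 E^{2} \left(-5 + C\right)^{2}$ ($p{\left(C,E \right)} = 72 - 8 \left(\left(C - 5\right) \left(E + E\right) + 0\right)^{2} = 72 - 8 \left(\left(-5 + C\right) 2 E + 0\right)^{2} = 72 - 8 \left(2 E \left(-5 + C\right) + 0\right)^{2} = 72 - 8 \left(2 E \left(-5 + C\right)\right)^{2} = 72 - 8 \cdot 4 E^{2} \left(-5 + C\right)^{2} = 72 - 32 E^{2} \left(-5 + C\right)^{2}$)
$s{\left(P,c \right)} = 4$ ($s{\left(P,c \right)} = 4 + 0 c = 4 + 0 = 4$)
$s^{2}{\left(-12,p{\left(-4,0 \right)} \right)} = 4^{2} = 16$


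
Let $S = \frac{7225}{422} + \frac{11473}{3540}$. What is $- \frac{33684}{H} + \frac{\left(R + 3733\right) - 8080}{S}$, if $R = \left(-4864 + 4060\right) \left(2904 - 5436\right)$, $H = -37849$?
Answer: $\frac{8204220934388016}{82235349571} \approx 99765.0$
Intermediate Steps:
$R = 2035728$ ($R = \left(-804\right) \left(-2532\right) = 2035728$)
$S = \frac{15209053}{746940}$ ($S = 7225 \cdot \frac{1}{422} + 11473 \cdot \frac{1}{3540} = \frac{7225}{422} + \frac{11473}{3540} = \frac{15209053}{746940} \approx 20.362$)
$- \frac{33684}{H} + \frac{\left(R + 3733\right) - 8080}{S} = - \frac{33684}{-37849} + \frac{\left(2035728 + 3733\right) - 8080}{\frac{15209053}{746940}} = \left(-33684\right) \left(- \frac{1}{37849}\right) + \left(2039461 - 8080\right) \frac{746940}{15209053} = \frac{4812}{5407} + 2031381 \cdot \frac{746940}{15209053} = \frac{4812}{5407} + \frac{1517319724140}{15209053} = \frac{8204220934388016}{82235349571}$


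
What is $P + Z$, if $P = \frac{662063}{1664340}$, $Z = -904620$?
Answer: $- \frac{1505594588737}{1664340} \approx -9.0462 \cdot 10^{5}$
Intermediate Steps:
$P = \frac{662063}{1664340}$ ($P = 662063 \cdot \frac{1}{1664340} = \frac{662063}{1664340} \approx 0.39779$)
$P + Z = \frac{662063}{1664340} - 904620 = - \frac{1505594588737}{1664340}$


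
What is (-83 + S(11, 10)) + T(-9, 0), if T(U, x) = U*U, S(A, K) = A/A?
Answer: -1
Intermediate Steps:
S(A, K) = 1
T(U, x) = U²
(-83 + S(11, 10)) + T(-9, 0) = (-83 + 1) + (-9)² = -82 + 81 = -1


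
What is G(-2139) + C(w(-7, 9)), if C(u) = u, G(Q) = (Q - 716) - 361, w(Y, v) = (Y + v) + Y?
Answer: -3221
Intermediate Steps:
w(Y, v) = v + 2*Y
G(Q) = -1077 + Q (G(Q) = (-716 + Q) - 361 = -1077 + Q)
G(-2139) + C(w(-7, 9)) = (-1077 - 2139) + (9 + 2*(-7)) = -3216 + (9 - 14) = -3216 - 5 = -3221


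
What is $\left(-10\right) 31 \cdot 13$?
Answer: $-4030$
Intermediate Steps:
$\left(-10\right) 31 \cdot 13 = \left(-310\right) 13 = -4030$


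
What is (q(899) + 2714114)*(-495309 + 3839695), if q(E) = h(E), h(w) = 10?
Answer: 9077078307864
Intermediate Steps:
q(E) = 10
(q(899) + 2714114)*(-495309 + 3839695) = (10 + 2714114)*(-495309 + 3839695) = 2714124*3344386 = 9077078307864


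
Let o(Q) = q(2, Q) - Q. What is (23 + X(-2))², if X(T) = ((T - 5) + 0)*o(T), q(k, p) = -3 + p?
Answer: 1936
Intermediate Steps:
o(Q) = -3 (o(Q) = (-3 + Q) - Q = -3)
X(T) = 15 - 3*T (X(T) = ((T - 5) + 0)*(-3) = ((-5 + T) + 0)*(-3) = (-5 + T)*(-3) = 15 - 3*T)
(23 + X(-2))² = (23 + (15 - 3*(-2)))² = (23 + (15 + 6))² = (23 + 21)² = 44² = 1936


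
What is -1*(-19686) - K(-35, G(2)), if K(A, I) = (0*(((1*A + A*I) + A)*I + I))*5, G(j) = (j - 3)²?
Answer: 19686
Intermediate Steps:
G(j) = (-3 + j)²
K(A, I) = 0 (K(A, I) = (0*(((A + A*I) + A)*I + I))*5 = (0*((2*A + A*I)*I + I))*5 = (0*(I*(2*A + A*I) + I))*5 = (0*(I + I*(2*A + A*I)))*5 = 0*5 = 0)
-1*(-19686) - K(-35, G(2)) = -1*(-19686) - 1*0 = 19686 + 0 = 19686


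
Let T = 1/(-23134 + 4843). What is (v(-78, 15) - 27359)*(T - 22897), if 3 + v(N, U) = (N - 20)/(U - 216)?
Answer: 2303308934166592/3676491 ≈ 6.2650e+8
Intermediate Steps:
v(N, U) = -3 + (-20 + N)/(-216 + U) (v(N, U) = -3 + (N - 20)/(U - 216) = -3 + (-20 + N)/(-216 + U))
T = -1/18291 (T = 1/(-18291) = -1/18291 ≈ -5.4672e-5)
(v(-78, 15) - 27359)*(T - 22897) = ((628 - 78 - 3*15)/(-216 + 15) - 27359)*(-1/18291 - 22897) = ((628 - 78 - 45)/(-201) - 27359)*(-418809028/18291) = (-1/201*505 - 27359)*(-418809028/18291) = (-505/201 - 27359)*(-418809028/18291) = -5499664/201*(-418809028/18291) = 2303308934166592/3676491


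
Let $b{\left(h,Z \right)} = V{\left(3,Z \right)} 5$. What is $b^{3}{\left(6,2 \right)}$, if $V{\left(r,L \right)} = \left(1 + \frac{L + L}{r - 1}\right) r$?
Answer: $91125$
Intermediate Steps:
$V{\left(r,L \right)} = r \left(1 + \frac{2 L}{-1 + r}\right)$ ($V{\left(r,L \right)} = \left(1 + \frac{2 L}{-1 + r}\right) r = r \left(1 + \frac{2 L}{-1 + r}\right)$)
$b{\left(h,Z \right)} = 15 + 15 Z$ ($b{\left(h,Z \right)} = \frac{3 \left(-1 + 3 + 2 Z\right)}{-1 + 3} \cdot 5 = \frac{3 \left(2 + 2 Z\right)}{2} \cdot 5 = 3 \cdot \frac{1}{2} \left(2 + 2 Z\right) 5 = \left(3 + 3 Z\right) 5 = 15 + 15 Z$)
$b^{3}{\left(6,2 \right)} = \left(15 + 15 \cdot 2\right)^{3} = \left(15 + 30\right)^{3} = 45^{3} = 91125$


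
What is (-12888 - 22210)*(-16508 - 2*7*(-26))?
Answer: 566622112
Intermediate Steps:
(-12888 - 22210)*(-16508 - 2*7*(-26)) = -35098*(-16508 - 14*(-26)) = -35098*(-16508 + 364) = -35098*(-16144) = 566622112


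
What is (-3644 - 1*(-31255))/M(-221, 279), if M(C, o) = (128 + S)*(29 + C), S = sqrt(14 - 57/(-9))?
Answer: -55222/49091 + 27611*sqrt(183)/9425472 ≈ -1.0853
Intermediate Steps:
S = sqrt(183)/3 (S = sqrt(14 - 57*(-1/9)) = sqrt(14 + 19/3) = sqrt(61/3) = sqrt(183)/3 ≈ 4.5092)
M(C, o) = (29 + C)*(128 + sqrt(183)/3) (M(C, o) = (128 + sqrt(183)/3)*(29 + C) = (29 + C)*(128 + sqrt(183)/3))
(-3644 - 1*(-31255))/M(-221, 279) = (-3644 - 1*(-31255))/(3712 + 128*(-221) + 29*sqrt(183)/3 + (1/3)*(-221)*sqrt(183)) = (-3644 + 31255)/(3712 - 28288 + 29*sqrt(183)/3 - 221*sqrt(183)/3) = 27611/(-24576 - 64*sqrt(183))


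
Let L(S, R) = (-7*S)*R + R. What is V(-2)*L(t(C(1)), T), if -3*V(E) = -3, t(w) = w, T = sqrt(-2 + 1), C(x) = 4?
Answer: -27*I ≈ -27.0*I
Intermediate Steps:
T = I (T = sqrt(-1) = I ≈ 1.0*I)
L(S, R) = R - 7*R*S (L(S, R) = -7*R*S + R = R - 7*R*S)
V(E) = 1 (V(E) = -1/3*(-3) = 1)
V(-2)*L(t(C(1)), T) = 1*(I*(1 - 7*4)) = 1*(I*(1 - 28)) = 1*(I*(-27)) = 1*(-27*I) = -27*I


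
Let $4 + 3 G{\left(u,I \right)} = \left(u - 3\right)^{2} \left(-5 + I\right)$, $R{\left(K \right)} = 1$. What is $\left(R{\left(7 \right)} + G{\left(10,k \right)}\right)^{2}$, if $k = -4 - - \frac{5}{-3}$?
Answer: $\frac{2468041}{81} \approx 30470.0$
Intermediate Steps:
$k = - \frac{17}{3}$ ($k = -4 - \left(-5\right) \left(- \frac{1}{3}\right) = -4 - \frac{5}{3} = - \frac{17}{3} \approx -5.6667$)
$G{\left(u,I \right)} = - \frac{4}{3} + \frac{\left(-3 + u\right)^{2} \left(-5 + I\right)}{3}$ ($G{\left(u,I \right)} = - \frac{4}{3} + \frac{\left(u - 3\right)^{2} \left(-5 + I\right)}{3} = - \frac{4}{3} + \frac{\left(-3 + u\right)^{2} \left(-5 + I\right)}{3}$)
$\left(R{\left(7 \right)} + G{\left(10,k \right)}\right)^{2} = \left(1 - \left(\frac{4}{3} + \frac{32 \left(-3 + 10\right)^{2}}{9}\right)\right)^{2} = \left(1 - \left(\frac{4}{3} + \frac{1568}{9}\right)\right)^{2} = \left(1 - \left(83 + \frac{833}{9}\right)\right)^{2} = \left(1 - \frac{1580}{9}\right)^{2} = \left(- \frac{1571}{9}\right)^{2} = \frac{2468041}{81}$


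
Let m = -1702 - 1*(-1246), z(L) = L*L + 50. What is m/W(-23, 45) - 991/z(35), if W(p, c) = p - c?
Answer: 7559/1275 ≈ 5.9286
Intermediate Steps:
z(L) = 50 + L² (z(L) = L² + 50 = 50 + L²)
m = -456 (m = -1702 + 1246 = -456)
m/W(-23, 45) - 991/z(35) = -456/(-23 - 1*45) - 991/(50 + 35²) = -456/(-23 - 45) - 991/(50 + 1225) = -456/(-68) - 991/1275 = -456*(-1/68) - 991*1/1275 = 114/17 - 991/1275 = 7559/1275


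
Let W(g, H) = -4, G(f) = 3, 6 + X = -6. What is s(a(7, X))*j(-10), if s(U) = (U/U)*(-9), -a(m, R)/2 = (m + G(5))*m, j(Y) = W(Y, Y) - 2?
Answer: 54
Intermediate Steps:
X = -12 (X = -6 - 6 = -12)
j(Y) = -6 (j(Y) = -4 - 2 = -6)
a(m, R) = -2*m*(3 + m) (a(m, R) = -2*(m + 3)*m = -2*(3 + m)*m = -2*m*(3 + m))
s(U) = -9 (s(U) = 1*(-9) = -9)
s(a(7, X))*j(-10) = -9*(-6) = 54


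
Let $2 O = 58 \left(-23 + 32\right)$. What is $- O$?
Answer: $-261$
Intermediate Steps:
$O = 261$ ($O = \frac{58 \left(-23 + 32\right)}{2} = \frac{58 \cdot 9}{2} = \frac{1}{2} \cdot 522 = 261$)
$- O = \left(-1\right) 261 = -261$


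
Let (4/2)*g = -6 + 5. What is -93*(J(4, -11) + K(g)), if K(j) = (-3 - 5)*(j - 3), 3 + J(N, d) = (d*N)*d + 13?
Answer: -48546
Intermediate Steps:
g = -½ (g = (-6 + 5)/2 = (½)*(-1) = -½ ≈ -0.50000)
J(N, d) = 10 + N*d² (J(N, d) = -3 + ((d*N)*d + 13) = -3 + ((N*d)*d + 13) = -3 + (N*d² + 13) = -3 + (13 + N*d²) = 10 + N*d²)
K(j) = 24 - 8*j (K(j) = -8*(-3 + j) = 24 - 8*j)
-93*(J(4, -11) + K(g)) = -93*((10 + 4*(-11)²) + (24 - 8*(-½))) = -93*((10 + 4*121) + (24 + 4)) = -93*((10 + 484) + 28) = -93*(494 + 28) = -93*522 = -48546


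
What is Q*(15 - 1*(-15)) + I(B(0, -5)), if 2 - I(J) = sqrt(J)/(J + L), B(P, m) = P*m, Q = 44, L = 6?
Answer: 1322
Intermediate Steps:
I(J) = 2 - sqrt(J)/(6 + J) (I(J) = 2 - sqrt(J)/(J + 6) = 2 - sqrt(J)/(6 + J))
Q*(15 - 1*(-15)) + I(B(0, -5)) = 44*(15 - 1*(-15)) + (12 - sqrt(0*(-5)) + 2*(0*(-5)))/(6 + 0*(-5)) = 44*(15 + 15) + (12 - sqrt(0) + 2*0)/(6 + 0) = 44*30 + (12 - 1*0 + 0)/6 = 1320 + (12 + 0 + 0)/6 = 1320 + (1/6)*12 = 1320 + 2 = 1322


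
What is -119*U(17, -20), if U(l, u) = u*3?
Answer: 7140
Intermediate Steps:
U(l, u) = 3*u
-119*U(17, -20) = -357*(-20) = -119*(-60) = 7140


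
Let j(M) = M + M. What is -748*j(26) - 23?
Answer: -38919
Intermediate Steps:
j(M) = 2*M
-748*j(26) - 23 = -1496*26 - 23 = -748*52 - 23 = -38896 - 23 = -38919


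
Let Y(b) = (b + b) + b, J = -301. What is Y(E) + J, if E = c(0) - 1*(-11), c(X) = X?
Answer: -268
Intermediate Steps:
E = 11 (E = 0 - 1*(-11) = 0 + 11 = 11)
Y(b) = 3*b (Y(b) = 2*b + b = 3*b)
Y(E) + J = 3*11 - 301 = 33 - 301 = -268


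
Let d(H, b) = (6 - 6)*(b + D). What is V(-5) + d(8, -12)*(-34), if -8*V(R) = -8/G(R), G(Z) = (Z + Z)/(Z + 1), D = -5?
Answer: ⅖ ≈ 0.40000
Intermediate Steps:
G(Z) = 2*Z/(1 + Z) (G(Z) = (2*Z)/(1 + Z) = 2*Z/(1 + Z))
d(H, b) = 0 (d(H, b) = (6 - 6)*(b - 5) = 0*(-5 + b) = 0)
V(R) = (1 + R)/(2*R) (V(R) = -(-1)/(2*R/(1 + R)) = -(-1)*(1 + R)/(2*R) = (1 + R)/(2*R))
V(-5) + d(8, -12)*(-34) = (½)*(1 - 5)/(-5) + 0*(-34) = (½)*(-⅕)*(-4) + 0 = ⅖ + 0 = ⅖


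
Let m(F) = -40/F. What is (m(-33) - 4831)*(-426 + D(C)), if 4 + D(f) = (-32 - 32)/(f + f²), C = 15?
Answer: 1028657882/495 ≈ 2.0781e+6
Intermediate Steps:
D(f) = -4 - 64/(f + f²) (D(f) = -4 + (-32 - 32)/(f + f²) = -4 - 64/(f + f²))
(m(-33) - 4831)*(-426 + D(C)) = (-40/(-33) - 4831)*(-426 + 4*(-16 - 1*15 - 1*15²)/(15*(1 + 15))) = (-40*(-1/33) - 4831)*(-426 + 4*(1/15)*(-16 - 15 - 1*225)/16) = (40/33 - 4831)*(-426 + 4*(1/15)*(1/16)*(-16 - 15 - 225)) = -159383*(-426 + 4*(1/15)*(1/16)*(-256))/33 = -159383*(-426 - 64/15)/33 = -159383/33*(-6454/15) = 1028657882/495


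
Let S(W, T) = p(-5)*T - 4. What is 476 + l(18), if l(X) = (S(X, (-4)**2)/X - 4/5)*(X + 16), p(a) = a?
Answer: 4352/15 ≈ 290.13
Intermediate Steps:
S(W, T) = -4 - 5*T (S(W, T) = -5*T - 4 = -4 - 5*T)
l(X) = (16 + X)*(-4/5 - 84/X) (l(X) = ((-4 - 5*(-4)**2)/X - 4/5)*(X + 16) = ((-4 - 5*16)/X - 4*1/5)*(16 + X) = ((-4 - 80)/X - 4/5)*(16 + X) = (-84/X - 4/5)*(16 + X) = (-4/5 - 84/X)*(16 + X) = (16 + X)*(-4/5 - 84/X))
476 + l(18) = 476 + (4/5)*(-1680 + 18*(-121 - 1*18))/18 = 476 + (4/5)*(1/18)*(-1680 + 18*(-121 - 18)) = 476 + (4/5)*(1/18)*(-1680 + 18*(-139)) = 476 + (4/5)*(1/18)*(-1680 - 2502) = 476 + (4/5)*(1/18)*(-4182) = 476 - 2788/15 = 4352/15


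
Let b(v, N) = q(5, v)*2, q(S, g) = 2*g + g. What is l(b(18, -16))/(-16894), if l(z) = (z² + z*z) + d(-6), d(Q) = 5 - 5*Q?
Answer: -23363/16894 ≈ -1.3829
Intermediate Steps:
q(S, g) = 3*g
b(v, N) = 6*v (b(v, N) = (3*v)*2 = 6*v)
l(z) = 35 + 2*z² (l(z) = (z² + z*z) + (5 - 5*(-6)) = (z² + z²) + (5 + 30) = 2*z² + 35 = 35 + 2*z²)
l(b(18, -16))/(-16894) = (35 + 2*(6*18)²)/(-16894) = (35 + 2*108²)*(-1/16894) = (35 + 2*11664)*(-1/16894) = (35 + 23328)*(-1/16894) = 23363*(-1/16894) = -23363/16894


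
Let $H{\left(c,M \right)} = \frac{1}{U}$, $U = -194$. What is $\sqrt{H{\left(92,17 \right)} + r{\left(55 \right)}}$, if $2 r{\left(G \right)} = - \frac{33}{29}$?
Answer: $\frac{i \sqrt{4542995}}{2813} \approx 0.75771 i$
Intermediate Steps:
$r{\left(G \right)} = - \frac{33}{58}$ ($r{\left(G \right)} = \frac{\left(-33\right) \frac{1}{29}}{2} = \frac{1}{2} \left(- \frac{33}{29}\right) = - \frac{33}{58}$)
$H{\left(c,M \right)} = - \frac{1}{194}$ ($H{\left(c,M \right)} = \frac{1}{-194} = - \frac{1}{194}$)
$\sqrt{H{\left(92,17 \right)} + r{\left(55 \right)}} = \sqrt{- \frac{1}{194} - \frac{33}{58}} = \sqrt{- \frac{1615}{2813}} = \frac{i \sqrt{4542995}}{2813}$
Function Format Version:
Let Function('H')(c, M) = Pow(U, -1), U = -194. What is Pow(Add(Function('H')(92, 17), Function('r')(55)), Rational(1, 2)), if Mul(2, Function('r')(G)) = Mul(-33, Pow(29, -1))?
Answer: Mul(Rational(1, 2813), I, Pow(4542995, Rational(1, 2))) ≈ Mul(0.75771, I)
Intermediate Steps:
Function('r')(G) = Rational(-33, 58) (Function('r')(G) = Mul(Rational(1, 2), Mul(-33, Pow(29, -1))) = Mul(Rational(1, 2), Mul(-33, Rational(1, 29))) = Mul(Rational(1, 2), Rational(-33, 29)) = Rational(-33, 58))
Function('H')(c, M) = Rational(-1, 194) (Function('H')(c, M) = Pow(-194, -1) = Rational(-1, 194))
Pow(Add(Function('H')(92, 17), Function('r')(55)), Rational(1, 2)) = Pow(Add(Rational(-1, 194), Rational(-33, 58)), Rational(1, 2)) = Pow(Rational(-1615, 2813), Rational(1, 2)) = Mul(Rational(1, 2813), I, Pow(4542995, Rational(1, 2)))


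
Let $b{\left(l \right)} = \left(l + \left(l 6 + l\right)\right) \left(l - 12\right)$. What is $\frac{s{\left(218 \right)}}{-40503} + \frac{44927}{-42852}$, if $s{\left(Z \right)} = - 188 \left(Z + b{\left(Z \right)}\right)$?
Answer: $\frac{321581175839}{192848284} \approx 1667.5$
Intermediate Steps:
$b{\left(l \right)} = 8 l \left(-12 + l\right)$ ($b{\left(l \right)} = \left(l + \left(6 l + l\right)\right) \left(-12 + l\right) = \left(l + 7 l\right) \left(-12 + l\right) = 8 l \left(-12 + l\right)$)
$s{\left(Z \right)} = - 188 Z - 1504 Z \left(-12 + Z\right)$ ($s{\left(Z \right)} = - 188 \left(Z + 8 Z \left(-12 + Z\right)\right) = - 188 Z - 1504 Z \left(-12 + Z\right)$)
$\frac{s{\left(218 \right)}}{-40503} + \frac{44927}{-42852} = \frac{188 \cdot 218 \left(95 - 1744\right)}{-40503} + \frac{44927}{-42852} = 188 \cdot 218 \left(95 - 1744\right) \left(- \frac{1}{40503}\right) + 44927 \left(- \frac{1}{42852}\right) = 188 \cdot 218 \left(-1649\right) \left(- \frac{1}{40503}\right) - \frac{44927}{42852} = \left(-67582616\right) \left(- \frac{1}{40503}\right) - \frac{44927}{42852} = \frac{67582616}{40503} - \frac{44927}{42852} = \frac{321581175839}{192848284}$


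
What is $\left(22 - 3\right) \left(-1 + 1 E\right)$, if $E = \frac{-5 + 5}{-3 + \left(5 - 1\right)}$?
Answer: $-19$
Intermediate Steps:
$E = 0$ ($E = \frac{0}{-3 + 4} = \frac{0}{1} = 0 \cdot 1 = 0$)
$\left(22 - 3\right) \left(-1 + 1 E\right) = \left(22 - 3\right) \left(-1 + 1 \cdot 0\right) = 19 \left(-1 + 0\right) = 19 \left(-1\right) = -19$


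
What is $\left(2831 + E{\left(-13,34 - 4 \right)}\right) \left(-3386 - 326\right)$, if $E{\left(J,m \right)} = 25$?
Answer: $-10601472$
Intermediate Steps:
$\left(2831 + E{\left(-13,34 - 4 \right)}\right) \left(-3386 - 326\right) = \left(2831 + 25\right) \left(-3386 - 326\right) = 2856 \left(-3712\right) = -10601472$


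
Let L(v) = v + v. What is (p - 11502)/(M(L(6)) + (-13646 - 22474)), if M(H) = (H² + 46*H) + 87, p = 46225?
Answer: -34723/35337 ≈ -0.98262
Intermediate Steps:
L(v) = 2*v
M(H) = 87 + H² + 46*H
(p - 11502)/(M(L(6)) + (-13646 - 22474)) = (46225 - 11502)/((87 + (2*6)² + 46*(2*6)) + (-13646 - 22474)) = 34723/((87 + 12² + 46*12) - 36120) = 34723/((87 + 144 + 552) - 36120) = 34723/(783 - 36120) = 34723/(-35337) = 34723*(-1/35337) = -34723/35337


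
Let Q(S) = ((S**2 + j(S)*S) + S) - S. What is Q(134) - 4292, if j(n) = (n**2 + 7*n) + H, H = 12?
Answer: 2547068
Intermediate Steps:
j(n) = 12 + n**2 + 7*n (j(n) = (n**2 + 7*n) + 12 = 12 + n**2 + 7*n)
Q(S) = S**2 + S*(12 + S**2 + 7*S) (Q(S) = ((S**2 + (12 + S**2 + 7*S)*S) + S) - S = ((S**2 + S*(12 + S**2 + 7*S)) + S) - S = (S + S**2 + S*(12 + S**2 + 7*S)) - S = S**2 + S*(12 + S**2 + 7*S))
Q(134) - 4292 = 134*(12 + 134**2 + 8*134) - 4292 = 134*(12 + 17956 + 1072) - 4292 = 134*19040 - 4292 = 2551360 - 4292 = 2547068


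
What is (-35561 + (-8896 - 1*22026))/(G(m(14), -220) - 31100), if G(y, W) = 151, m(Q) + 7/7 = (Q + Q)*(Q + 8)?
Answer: 66483/30949 ≈ 2.1481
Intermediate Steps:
m(Q) = -1 + 2*Q*(8 + Q) (m(Q) = -1 + (Q + Q)*(Q + 8) = -1 + (2*Q)*(8 + Q) = -1 + 2*Q*(8 + Q))
(-35561 + (-8896 - 1*22026))/(G(m(14), -220) - 31100) = (-35561 + (-8896 - 1*22026))/(151 - 31100) = (-35561 + (-8896 - 22026))/(-30949) = (-35561 - 30922)*(-1/30949) = -66483*(-1/30949) = 66483/30949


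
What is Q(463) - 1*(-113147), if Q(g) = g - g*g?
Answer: -100759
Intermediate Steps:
Q(g) = g - g²
Q(463) - 1*(-113147) = 463*(1 - 1*463) - 1*(-113147) = 463*(1 - 463) + 113147 = 463*(-462) + 113147 = -213906 + 113147 = -100759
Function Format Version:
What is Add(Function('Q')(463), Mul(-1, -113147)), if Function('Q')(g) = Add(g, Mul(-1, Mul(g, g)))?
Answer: -100759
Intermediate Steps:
Function('Q')(g) = Add(g, Mul(-1, Pow(g, 2)))
Add(Function('Q')(463), Mul(-1, -113147)) = Add(Mul(463, Add(1, Mul(-1, 463))), Mul(-1, -113147)) = Add(Mul(463, Add(1, -463)), 113147) = Add(Mul(463, -462), 113147) = Add(-213906, 113147) = -100759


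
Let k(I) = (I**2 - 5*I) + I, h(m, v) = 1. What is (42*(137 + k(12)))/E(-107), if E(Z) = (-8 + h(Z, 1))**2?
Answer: 1398/7 ≈ 199.71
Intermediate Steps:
k(I) = I**2 - 4*I
E(Z) = 49 (E(Z) = (-8 + 1)**2 = (-7)**2 = 49)
(42*(137 + k(12)))/E(-107) = (42*(137 + 12*(-4 + 12)))/49 = (42*(137 + 12*8))*(1/49) = (42*(137 + 96))*(1/49) = (42*233)*(1/49) = 9786*(1/49) = 1398/7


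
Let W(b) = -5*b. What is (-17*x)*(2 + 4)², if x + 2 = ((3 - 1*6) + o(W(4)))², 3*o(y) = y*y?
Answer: -10394684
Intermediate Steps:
o(y) = y²/3 (o(y) = (y*y)/3 = y²/3)
x = 152863/9 (x = -2 + ((3 - 1*6) + (-5*4)²/3)² = -2 + ((3 - 6) + (⅓)*(-20)²)² = -2 + (-3 + (⅓)*400)² = -2 + (-3 + 400/3)² = -2 + (391/3)² = -2 + 152881/9 = 152863/9 ≈ 16985.)
(-17*x)*(2 + 4)² = (-17*152863/9)*(2 + 4)² = -2598671/9*6² = -2598671/9*36 = -10394684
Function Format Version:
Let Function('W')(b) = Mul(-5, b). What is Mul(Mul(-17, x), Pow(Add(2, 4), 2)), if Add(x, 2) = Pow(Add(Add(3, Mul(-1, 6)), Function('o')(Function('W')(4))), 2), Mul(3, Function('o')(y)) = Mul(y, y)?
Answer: -10394684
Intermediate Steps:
Function('o')(y) = Mul(Rational(1, 3), Pow(y, 2)) (Function('o')(y) = Mul(Rational(1, 3), Mul(y, y)) = Mul(Rational(1, 3), Pow(y, 2)))
x = Rational(152863, 9) (x = Add(-2, Pow(Add(Add(3, Mul(-1, 6)), Mul(Rational(1, 3), Pow(Mul(-5, 4), 2))), 2)) = Add(-2, Pow(Add(Add(3, -6), Mul(Rational(1, 3), Pow(-20, 2))), 2)) = Add(-2, Pow(Add(-3, Mul(Rational(1, 3), 400)), 2)) = Add(-2, Pow(Add(-3, Rational(400, 3)), 2)) = Add(-2, Pow(Rational(391, 3), 2)) = Add(-2, Rational(152881, 9)) = Rational(152863, 9) ≈ 16985.)
Mul(Mul(-17, x), Pow(Add(2, 4), 2)) = Mul(Mul(-17, Rational(152863, 9)), Pow(Add(2, 4), 2)) = Mul(Rational(-2598671, 9), Pow(6, 2)) = Mul(Rational(-2598671, 9), 36) = -10394684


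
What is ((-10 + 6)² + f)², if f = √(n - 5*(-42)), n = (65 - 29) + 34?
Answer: 536 + 64*√70 ≈ 1071.5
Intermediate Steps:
n = 70 (n = 36 + 34 = 70)
f = 2*√70 (f = √(70 - 5*(-42)) = √(70 + 210) = √280 = 2*√70 ≈ 16.733)
((-10 + 6)² + f)² = ((-10 + 6)² + 2*√70)² = ((-4)² + 2*√70)² = (16 + 2*√70)²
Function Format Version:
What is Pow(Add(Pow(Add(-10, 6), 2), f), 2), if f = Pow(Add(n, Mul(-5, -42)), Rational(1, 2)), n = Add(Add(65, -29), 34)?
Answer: Add(536, Mul(64, Pow(70, Rational(1, 2)))) ≈ 1071.5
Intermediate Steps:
n = 70 (n = Add(36, 34) = 70)
f = Mul(2, Pow(70, Rational(1, 2))) (f = Pow(Add(70, Mul(-5, -42)), Rational(1, 2)) = Pow(Add(70, 210), Rational(1, 2)) = Pow(280, Rational(1, 2)) = Mul(2, Pow(70, Rational(1, 2))) ≈ 16.733)
Pow(Add(Pow(Add(-10, 6), 2), f), 2) = Pow(Add(Pow(Add(-10, 6), 2), Mul(2, Pow(70, Rational(1, 2)))), 2) = Pow(Add(Pow(-4, 2), Mul(2, Pow(70, Rational(1, 2)))), 2) = Pow(Add(16, Mul(2, Pow(70, Rational(1, 2)))), 2)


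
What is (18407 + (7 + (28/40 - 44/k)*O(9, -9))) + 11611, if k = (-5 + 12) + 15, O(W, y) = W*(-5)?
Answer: 60167/2 ≈ 30084.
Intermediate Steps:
O(W, y) = -5*W
k = 22 (k = 7 + 15 = 22)
(18407 + (7 + (28/40 - 44/k)*O(9, -9))) + 11611 = (18407 + (7 + (28/40 - 44/22)*(-5*9))) + 11611 = (18407 + (7 + (28*(1/40) - 44*1/22)*(-45))) + 11611 = (18407 + (7 + (7/10 - 2)*(-45))) + 11611 = (18407 + (7 - 13/10*(-45))) + 11611 = (18407 + (7 + 117/2)) + 11611 = (18407 + 131/2) + 11611 = 36945/2 + 11611 = 60167/2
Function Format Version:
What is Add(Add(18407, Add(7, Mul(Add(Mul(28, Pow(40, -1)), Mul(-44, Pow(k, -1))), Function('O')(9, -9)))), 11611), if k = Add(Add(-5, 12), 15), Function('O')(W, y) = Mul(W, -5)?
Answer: Rational(60167, 2) ≈ 30084.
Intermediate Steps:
Function('O')(W, y) = Mul(-5, W)
k = 22 (k = Add(7, 15) = 22)
Add(Add(18407, Add(7, Mul(Add(Mul(28, Pow(40, -1)), Mul(-44, Pow(k, -1))), Function('O')(9, -9)))), 11611) = Add(Add(18407, Add(7, Mul(Add(Mul(28, Pow(40, -1)), Mul(-44, Pow(22, -1))), Mul(-5, 9)))), 11611) = Add(Add(18407, Add(7, Mul(Add(Mul(28, Rational(1, 40)), Mul(-44, Rational(1, 22))), -45))), 11611) = Add(Add(18407, Add(7, Mul(Add(Rational(7, 10), -2), -45))), 11611) = Add(Add(18407, Add(7, Mul(Rational(-13, 10), -45))), 11611) = Add(Add(18407, Add(7, Rational(117, 2))), 11611) = Add(Add(18407, Rational(131, 2)), 11611) = Add(Rational(36945, 2), 11611) = Rational(60167, 2)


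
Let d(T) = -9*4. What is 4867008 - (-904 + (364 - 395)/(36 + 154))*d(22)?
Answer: 459273522/95 ≈ 4.8345e+6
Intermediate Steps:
d(T) = -36
4867008 - (-904 + (364 - 395)/(36 + 154))*d(22) = 4867008 - (-904 + (364 - 395)/(36 + 154))*(-36) = 4867008 - (-904 - 31/190)*(-36) = 4867008 - (-171791)*(-36)/190 = 4867008 - 1*3092238/95 = 4867008 - 3092238/95 = 459273522/95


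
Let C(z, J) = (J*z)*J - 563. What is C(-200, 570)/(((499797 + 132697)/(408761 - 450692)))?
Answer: 2724699987153/632494 ≈ 4.3079e+6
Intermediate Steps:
C(z, J) = -563 + z*J² (C(z, J) = z*J² - 563 = -563 + z*J²)
C(-200, 570)/(((499797 + 132697)/(408761 - 450692))) = (-563 - 200*570²)/(((499797 + 132697)/(408761 - 450692))) = (-563 - 200*324900)/((632494/(-41931))) = (-563 - 64980000)/((632494*(-1/41931))) = -64980563/(-632494/41931) = -64980563*(-41931/632494) = 2724699987153/632494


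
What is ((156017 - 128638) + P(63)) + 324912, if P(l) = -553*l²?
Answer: -1842566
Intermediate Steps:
((156017 - 128638) + P(63)) + 324912 = ((156017 - 128638) - 553*63²) + 324912 = (27379 - 553*3969) + 324912 = (27379 - 2194857) + 324912 = -2167478 + 324912 = -1842566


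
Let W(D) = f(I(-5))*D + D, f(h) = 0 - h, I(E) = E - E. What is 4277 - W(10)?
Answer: 4267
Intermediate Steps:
I(E) = 0
f(h) = -h
W(D) = D (W(D) = (-1*0)*D + D = 0*D + D = 0 + D = D)
4277 - W(10) = 4277 - 1*10 = 4277 - 10 = 4267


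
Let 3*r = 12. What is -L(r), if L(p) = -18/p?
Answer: 9/2 ≈ 4.5000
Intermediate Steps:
r = 4 (r = (⅓)*12 = 4)
-L(r) = -(-18)/4 = -1*(-9/2) = 9/2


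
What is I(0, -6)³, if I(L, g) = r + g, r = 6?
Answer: 0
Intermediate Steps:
I(L, g) = 6 + g
I(0, -6)³ = (6 - 6)³ = 0³ = 0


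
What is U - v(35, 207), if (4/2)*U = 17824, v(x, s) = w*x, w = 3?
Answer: 8807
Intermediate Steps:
v(x, s) = 3*x
U = 8912 (U = (½)*17824 = 8912)
U - v(35, 207) = 8912 - 3*35 = 8912 - 1*105 = 8912 - 105 = 8807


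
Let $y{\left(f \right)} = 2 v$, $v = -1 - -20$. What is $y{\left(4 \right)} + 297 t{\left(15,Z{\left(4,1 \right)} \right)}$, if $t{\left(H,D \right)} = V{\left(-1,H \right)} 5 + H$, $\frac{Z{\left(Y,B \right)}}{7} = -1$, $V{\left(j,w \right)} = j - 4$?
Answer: $-2932$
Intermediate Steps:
$V{\left(j,w \right)} = -4 + j$
$Z{\left(Y,B \right)} = -7$ ($Z{\left(Y,B \right)} = 7 \left(-1\right) = -7$)
$t{\left(H,D \right)} = -25 + H$ ($t{\left(H,D \right)} = \left(-4 - 1\right) 5 + H = \left(-5\right) 5 + H = -25 + H$)
$v = 19$ ($v = -1 + 20 = 19$)
$y{\left(f \right)} = 38$ ($y{\left(f \right)} = 2 \cdot 19 = 38$)
$y{\left(4 \right)} + 297 t{\left(15,Z{\left(4,1 \right)} \right)} = 38 + 297 \left(-25 + 15\right) = 38 + 297 \left(-10\right) = 38 - 2970 = -2932$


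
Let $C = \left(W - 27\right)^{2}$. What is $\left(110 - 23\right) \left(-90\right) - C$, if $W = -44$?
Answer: $-12871$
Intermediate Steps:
$C = 5041$ ($C = \left(-44 - 27\right)^{2} = \left(-71\right)^{2} = 5041$)
$\left(110 - 23\right) \left(-90\right) - C = \left(110 - 23\right) \left(-90\right) - 5041 = 87 \left(-90\right) - 5041 = -7830 - 5041 = -12871$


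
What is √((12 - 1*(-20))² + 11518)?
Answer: √12542 ≈ 111.99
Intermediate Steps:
√((12 - 1*(-20))² + 11518) = √((12 + 20)² + 11518) = √(32² + 11518) = √(1024 + 11518) = √12542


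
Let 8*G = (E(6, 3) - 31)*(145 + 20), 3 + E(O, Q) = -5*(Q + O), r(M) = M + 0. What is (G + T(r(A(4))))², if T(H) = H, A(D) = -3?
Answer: 170537481/64 ≈ 2.6646e+6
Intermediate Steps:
r(M) = M
E(O, Q) = -3 - 5*O - 5*Q (E(O, Q) = -3 - 5*(Q + O) = -3 - 5*(O + Q) = -3 + (-5*O - 5*Q) = -3 - 5*O - 5*Q)
G = -13035/8 (G = (((-3 - 5*6 - 5*3) - 31)*(145 + 20))/8 = (((-3 - 30 - 15) - 31)*165)/8 = ((-48 - 31)*165)/8 = (-79*165)/8 = (⅛)*(-13035) = -13035/8 ≈ -1629.4)
(G + T(r(A(4))))² = (-13035/8 - 3)² = (-13059/8)² = 170537481/64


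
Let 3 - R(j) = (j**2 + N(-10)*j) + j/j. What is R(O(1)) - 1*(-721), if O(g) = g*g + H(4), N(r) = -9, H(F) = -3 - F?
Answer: 633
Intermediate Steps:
O(g) = -7 + g**2 (O(g) = g*g + (-3 - 1*4) = g**2 + (-3 - 4) = g**2 - 7 = -7 + g**2)
R(j) = 2 - j**2 + 9*j (R(j) = 3 - ((j**2 - 9*j) + j/j) = 3 - ((j**2 - 9*j) + 1) = 3 - (1 + j**2 - 9*j) = 3 + (-1 - j**2 + 9*j) = 2 - j**2 + 9*j)
R(O(1)) - 1*(-721) = (2 - (-7 + 1**2)**2 + 9*(-7 + 1**2)) - 1*(-721) = (2 - (-7 + 1)**2 + 9*(-7 + 1)) + 721 = (2 - 1*(-6)**2 + 9*(-6)) + 721 = (2 - 1*36 - 54) + 721 = (2 - 36 - 54) + 721 = -88 + 721 = 633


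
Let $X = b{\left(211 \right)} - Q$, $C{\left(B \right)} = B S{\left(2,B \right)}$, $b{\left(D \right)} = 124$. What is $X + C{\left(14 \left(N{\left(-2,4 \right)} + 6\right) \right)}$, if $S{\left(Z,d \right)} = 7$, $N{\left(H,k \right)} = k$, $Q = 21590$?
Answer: $-20486$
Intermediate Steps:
$C{\left(B \right)} = 7 B$ ($C{\left(B \right)} = B 7 = 7 B$)
$X = -21466$ ($X = 124 - 21590 = -21466$)
$X + C{\left(14 \left(N{\left(-2,4 \right)} + 6\right) \right)} = -21466 + 7 \cdot 14 \left(4 + 6\right) = -21466 + 7 \cdot 14 \cdot 10 = -21466 + 7 \cdot 140 = -21466 + 980 = -20486$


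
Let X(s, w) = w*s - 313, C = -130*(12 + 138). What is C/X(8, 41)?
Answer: -1300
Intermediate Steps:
C = -19500 (C = -130*150 = -19500)
X(s, w) = -313 + s*w (X(s, w) = s*w - 313 = -313 + s*w)
C/X(8, 41) = -19500/(-313 + 8*41) = -19500/(-313 + 328) = -19500/15 = -19500*1/15 = -1300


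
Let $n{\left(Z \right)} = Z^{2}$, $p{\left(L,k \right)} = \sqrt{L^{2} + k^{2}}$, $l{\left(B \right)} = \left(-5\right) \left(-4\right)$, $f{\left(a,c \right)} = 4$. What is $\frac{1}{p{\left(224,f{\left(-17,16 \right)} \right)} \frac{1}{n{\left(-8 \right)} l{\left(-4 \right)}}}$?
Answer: $\frac{320 \sqrt{3137}}{3137} \approx 5.7134$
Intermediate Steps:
$l{\left(B \right)} = 20$
$\frac{1}{p{\left(224,f{\left(-17,16 \right)} \right)} \frac{1}{n{\left(-8 \right)} l{\left(-4 \right)}}} = \frac{1}{\sqrt{224^{2} + 4^{2}} \frac{1}{\left(-8\right)^{2} \cdot 20}} = \frac{1}{\sqrt{50176 + 16} \frac{1}{64 \cdot 20}} = \frac{1}{\sqrt{50192} \cdot \frac{1}{1280}} = \frac{1}{4 \sqrt{3137} \cdot \frac{1}{1280}} = \frac{1}{\frac{1}{320} \sqrt{3137}} = \frac{320 \sqrt{3137}}{3137}$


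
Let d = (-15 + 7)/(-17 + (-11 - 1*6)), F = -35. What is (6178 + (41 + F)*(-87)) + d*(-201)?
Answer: 95348/17 ≈ 5608.7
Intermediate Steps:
d = 4/17 (d = -8/(-17 + (-11 - 6)) = -8/(-17 - 17) = -8/(-34) = -8*(-1/34) = 4/17 ≈ 0.23529)
(6178 + (41 + F)*(-87)) + d*(-201) = (6178 + (41 - 35)*(-87)) + (4/17)*(-201) = (6178 + 6*(-87)) - 804/17 = (6178 - 522) - 804/17 = 5656 - 804/17 = 95348/17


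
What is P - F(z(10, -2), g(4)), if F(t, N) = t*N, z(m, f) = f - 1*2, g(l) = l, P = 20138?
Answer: 20154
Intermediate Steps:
z(m, f) = -2 + f (z(m, f) = f - 2 = -2 + f)
F(t, N) = N*t
P - F(z(10, -2), g(4)) = 20138 - 4*(-2 - 2) = 20138 - 4*(-4) = 20138 - 1*(-16) = 20138 + 16 = 20154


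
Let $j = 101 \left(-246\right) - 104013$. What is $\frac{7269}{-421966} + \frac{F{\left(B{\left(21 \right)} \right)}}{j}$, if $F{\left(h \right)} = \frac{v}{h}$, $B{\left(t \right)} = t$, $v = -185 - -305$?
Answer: $- \frac{6573611137}{380618817558} \approx -0.017271$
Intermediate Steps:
$v = 120$ ($v = -185 + 305 = 120$)
$j = -128859$ ($j = -24846 - 104013 = -128859$)
$F{\left(h \right)} = \frac{120}{h}$
$\frac{7269}{-421966} + \frac{F{\left(B{\left(21 \right)} \right)}}{j} = \frac{7269}{-421966} + \frac{120 \cdot \frac{1}{21}}{-128859} = 7269 \left(- \frac{1}{421966}\right) + 120 \cdot \frac{1}{21} \left(- \frac{1}{128859}\right) = - \frac{7269}{421966} + \frac{40}{7} \left(- \frac{1}{128859}\right) = - \frac{7269}{421966} - \frac{40}{902013} = - \frac{6573611137}{380618817558}$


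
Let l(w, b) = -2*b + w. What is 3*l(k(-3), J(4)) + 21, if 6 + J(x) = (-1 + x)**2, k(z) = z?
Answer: -6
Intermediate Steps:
J(x) = -6 + (-1 + x)**2
l(w, b) = w - 2*b
3*l(k(-3), J(4)) + 21 = 3*(-3 - 2*(-6 + (-1 + 4)**2)) + 21 = 3*(-3 - 2*(-6 + 3**2)) + 21 = 3*(-3 - 2*(-6 + 9)) + 21 = 3*(-3 - 2*3) + 21 = 3*(-3 - 6) + 21 = 3*(-9) + 21 = -27 + 21 = -6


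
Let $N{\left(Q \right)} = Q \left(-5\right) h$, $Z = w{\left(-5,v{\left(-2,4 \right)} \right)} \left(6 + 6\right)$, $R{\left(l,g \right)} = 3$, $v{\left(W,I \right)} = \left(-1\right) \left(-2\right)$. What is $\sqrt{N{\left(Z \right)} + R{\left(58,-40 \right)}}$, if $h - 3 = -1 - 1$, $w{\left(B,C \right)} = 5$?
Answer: $3 i \sqrt{33} \approx 17.234 i$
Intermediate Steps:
$v{\left(W,I \right)} = 2$
$Z = 60$ ($Z = 5 \left(6 + 6\right) = 5 \cdot 12 = 60$)
$h = 1$ ($h = 3 - 2 = 1$)
$N{\left(Q \right)} = - 5 Q$ ($N{\left(Q \right)} = Q \left(-5\right) 1 = - 5 Q 1 = - 5 Q$)
$\sqrt{N{\left(Z \right)} + R{\left(58,-40 \right)}} = \sqrt{\left(-5\right) 60 + 3} = \sqrt{-300 + 3} = \sqrt{-297} = 3 i \sqrt{33}$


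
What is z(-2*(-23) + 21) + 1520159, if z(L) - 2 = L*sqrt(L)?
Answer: 1520161 + 67*sqrt(67) ≈ 1.5207e+6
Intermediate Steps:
z(L) = 2 + L**(3/2) (z(L) = 2 + L*sqrt(L) = 2 + L**(3/2))
z(-2*(-23) + 21) + 1520159 = (2 + (-2*(-23) + 21)**(3/2)) + 1520159 = (2 + (46 + 21)**(3/2)) + 1520159 = (2 + 67**(3/2)) + 1520159 = (2 + 67*sqrt(67)) + 1520159 = 1520161 + 67*sqrt(67)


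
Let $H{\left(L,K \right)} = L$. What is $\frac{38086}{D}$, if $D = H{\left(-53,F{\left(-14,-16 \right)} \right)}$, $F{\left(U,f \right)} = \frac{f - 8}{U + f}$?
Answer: $- \frac{38086}{53} \approx -718.6$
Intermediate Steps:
$F{\left(U,f \right)} = \frac{-8 + f}{U + f}$
$D = -53$
$\frac{38086}{D} = \frac{38086}{-53} = 38086 \left(- \frac{1}{53}\right) = - \frac{38086}{53}$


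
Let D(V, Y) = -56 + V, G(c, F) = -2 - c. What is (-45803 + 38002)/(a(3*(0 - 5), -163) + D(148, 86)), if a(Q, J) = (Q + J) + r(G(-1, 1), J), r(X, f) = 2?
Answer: 7801/84 ≈ 92.869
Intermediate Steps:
a(Q, J) = 2 + J + Q (a(Q, J) = (Q + J) + 2 = (J + Q) + 2 = 2 + J + Q)
(-45803 + 38002)/(a(3*(0 - 5), -163) + D(148, 86)) = (-45803 + 38002)/((2 - 163 + 3*(0 - 5)) + (-56 + 148)) = -7801/((2 - 163 + 3*(-5)) + 92) = -7801/((2 - 163 - 15) + 92) = -7801/(-176 + 92) = -7801/(-84) = -7801*(-1/84) = 7801/84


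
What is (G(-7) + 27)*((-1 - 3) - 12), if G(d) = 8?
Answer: -560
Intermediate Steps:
(G(-7) + 27)*((-1 - 3) - 12) = (8 + 27)*((-1 - 3) - 12) = 35*(-4 - 12) = 35*(-16) = -560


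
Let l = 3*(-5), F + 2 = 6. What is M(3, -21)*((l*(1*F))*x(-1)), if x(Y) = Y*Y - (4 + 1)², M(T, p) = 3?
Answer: 4320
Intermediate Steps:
F = 4 (F = -2 + 6 = 4)
x(Y) = -25 + Y² (x(Y) = Y² - 1*5² = Y² - 1*25 = Y² - 25 = -25 + Y²)
l = -15
M(3, -21)*((l*(1*F))*x(-1)) = 3*((-15*4)*(-25 + (-1)²)) = 3*((-15*4)*(-25 + 1)) = 3*(-60*(-24)) = 3*1440 = 4320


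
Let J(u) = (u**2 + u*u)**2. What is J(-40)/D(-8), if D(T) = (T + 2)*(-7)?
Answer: 5120000/21 ≈ 2.4381e+5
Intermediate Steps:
D(T) = -14 - 7*T (D(T) = (2 + T)*(-7) = -14 - 7*T)
J(u) = 4*u**4 (J(u) = (u**2 + u**2)**2 = (2*u**2)**2 = 4*u**4)
J(-40)/D(-8) = (4*(-40)**4)/(-14 - 7*(-8)) = (4*2560000)/(-14 + 56) = 10240000/42 = 10240000*(1/42) = 5120000/21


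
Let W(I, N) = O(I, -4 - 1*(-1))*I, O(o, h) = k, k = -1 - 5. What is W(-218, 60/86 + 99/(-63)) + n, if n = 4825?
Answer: 6133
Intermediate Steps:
k = -6
O(o, h) = -6
W(I, N) = -6*I
W(-218, 60/86 + 99/(-63)) + n = -6*(-218) + 4825 = 1308 + 4825 = 6133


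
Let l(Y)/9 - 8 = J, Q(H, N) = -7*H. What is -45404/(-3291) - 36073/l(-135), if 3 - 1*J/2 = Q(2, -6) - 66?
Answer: -15871193/1717902 ≈ -9.2387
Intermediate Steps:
J = 166 (J = 6 - 2*(-7*2 - 66) = 6 - 2*(-14 - 66) = 6 - 2*(-80) = 6 + 160 = 166)
l(Y) = 1566 (l(Y) = 72 + 9*166 = 72 + 1494 = 1566)
-45404/(-3291) - 36073/l(-135) = -45404/(-3291) - 36073/1566 = -45404*(-1/3291) - 36073*1/1566 = 45404/3291 - 36073/1566 = -15871193/1717902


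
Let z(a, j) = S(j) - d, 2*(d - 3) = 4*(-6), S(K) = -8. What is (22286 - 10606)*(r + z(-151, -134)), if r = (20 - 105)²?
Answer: 84399680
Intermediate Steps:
d = -9 (d = 3 + (4*(-6))/2 = 3 + (½)*(-24) = 3 - 12 = -9)
z(a, j) = 1 (z(a, j) = -8 - 1*(-9) = -8 + 9 = 1)
r = 7225 (r = (-85)² = 7225)
(22286 - 10606)*(r + z(-151, -134)) = (22286 - 10606)*(7225 + 1) = 11680*7226 = 84399680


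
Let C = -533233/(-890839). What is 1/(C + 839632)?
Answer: 890839/747977464481 ≈ 1.1910e-6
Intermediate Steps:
C = 533233/890839 (C = -533233*(-1/890839) = 533233/890839 ≈ 0.59857)
1/(C + 839632) = 1/(533233/890839 + 839632) = 1/(747977464481/890839) = 890839/747977464481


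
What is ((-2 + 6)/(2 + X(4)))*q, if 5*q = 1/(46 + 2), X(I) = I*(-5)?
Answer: -1/1080 ≈ -0.00092593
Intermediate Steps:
X(I) = -5*I
q = 1/240 (q = 1/(5*(46 + 2)) = (⅕)/48 = (⅕)*(1/48) = 1/240 ≈ 0.0041667)
((-2 + 6)/(2 + X(4)))*q = ((-2 + 6)/(2 - 5*4))*(1/240) = (4/(2 - 20))*(1/240) = (4/(-18))*(1/240) = (4*(-1/18))*(1/240) = -2/9*1/240 = -1/1080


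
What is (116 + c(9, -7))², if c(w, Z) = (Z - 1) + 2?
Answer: 12100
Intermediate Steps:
c(w, Z) = 1 + Z (c(w, Z) = (-1 + Z) + 2 = 1 + Z)
(116 + c(9, -7))² = (116 + (1 - 7))² = (116 - 6)² = 110² = 12100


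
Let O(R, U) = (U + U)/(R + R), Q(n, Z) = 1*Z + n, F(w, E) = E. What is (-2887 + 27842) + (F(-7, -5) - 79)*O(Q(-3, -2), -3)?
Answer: 124523/5 ≈ 24905.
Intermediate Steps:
Q(n, Z) = Z + n
O(R, U) = U/R (O(R, U) = (2*U)/((2*R)) = (2*U)*(1/(2*R)) = U/R)
(-2887 + 27842) + (F(-7, -5) - 79)*O(Q(-3, -2), -3) = (-2887 + 27842) + (-5 - 79)*(-3/(-2 - 3)) = 24955 - (-252)/(-5) = 24955 - (-252)*(-1)/5 = 24955 - 84*⅗ = 24955 - 252/5 = 124523/5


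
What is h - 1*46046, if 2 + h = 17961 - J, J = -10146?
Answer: -17941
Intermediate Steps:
h = 28105 (h = -2 + (17961 - 1*(-10146)) = -2 + (17961 + 10146) = -2 + 28107 = 28105)
h - 1*46046 = 28105 - 1*46046 = 28105 - 46046 = -17941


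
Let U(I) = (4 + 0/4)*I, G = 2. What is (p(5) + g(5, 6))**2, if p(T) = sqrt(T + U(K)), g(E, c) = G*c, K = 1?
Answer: 225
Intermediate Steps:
U(I) = 4*I (U(I) = (4 + 0*(1/4))*I = (4 + 0)*I = 4*I)
g(E, c) = 2*c
p(T) = sqrt(4 + T) (p(T) = sqrt(T + 4*1) = sqrt(T + 4) = sqrt(4 + T))
(p(5) + g(5, 6))**2 = (sqrt(4 + 5) + 2*6)**2 = (sqrt(9) + 12)**2 = (3 + 12)**2 = 15**2 = 225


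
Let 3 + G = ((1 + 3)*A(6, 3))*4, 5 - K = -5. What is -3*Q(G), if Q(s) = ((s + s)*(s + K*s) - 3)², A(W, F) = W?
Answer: -108613726875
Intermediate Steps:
K = 10 (K = 5 - 1*(-5) = 5 + 5 = 10)
G = 93 (G = -3 + ((1 + 3)*6)*4 = -3 + (4*6)*4 = -3 + 24*4 = -3 + 96 = 93)
Q(s) = (-3 + 22*s²)² (Q(s) = ((s + s)*(s + 10*s) - 3)² = ((2*s)*(11*s) - 3)² = (22*s² - 3)² = (-3 + 22*s²)²)
-3*Q(G) = -3*(-3 + 22*93²)² = -3*(-3 + 22*8649)² = -3*(-3 + 190278)² = -3*190275² = -3*36204575625 = -108613726875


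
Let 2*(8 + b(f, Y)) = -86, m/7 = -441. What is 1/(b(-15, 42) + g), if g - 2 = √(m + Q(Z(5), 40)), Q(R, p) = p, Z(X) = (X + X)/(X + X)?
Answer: -49/5448 - I*√3047/5448 ≈ -0.0089941 - 0.010132*I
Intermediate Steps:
Z(X) = 1 (Z(X) = (2*X)/((2*X)) = (2*X)*(1/(2*X)) = 1)
m = -3087 (m = 7*(-441) = -3087)
b(f, Y) = -51 (b(f, Y) = -8 + (½)*(-86) = -8 - 43 = -51)
g = 2 + I*√3047 (g = 2 + √(-3087 + 40) = 2 + √(-3047) = 2 + I*√3047 ≈ 2.0 + 55.2*I)
1/(b(-15, 42) + g) = 1/(-51 + (2 + I*√3047)) = 1/(-49 + I*√3047)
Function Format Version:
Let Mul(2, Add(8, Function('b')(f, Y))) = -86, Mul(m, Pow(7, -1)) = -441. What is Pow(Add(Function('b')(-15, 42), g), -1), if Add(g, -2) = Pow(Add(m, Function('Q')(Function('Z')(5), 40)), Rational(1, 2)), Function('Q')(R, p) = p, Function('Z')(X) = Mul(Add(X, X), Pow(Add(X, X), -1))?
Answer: Add(Rational(-49, 5448), Mul(Rational(-1, 5448), I, Pow(3047, Rational(1, 2)))) ≈ Add(-0.0089941, Mul(-0.010132, I))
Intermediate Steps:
Function('Z')(X) = 1 (Function('Z')(X) = Mul(Mul(2, X), Pow(Mul(2, X), -1)) = Mul(Mul(2, X), Mul(Rational(1, 2), Pow(X, -1))) = 1)
m = -3087 (m = Mul(7, -441) = -3087)
Function('b')(f, Y) = -51 (Function('b')(f, Y) = Add(-8, Mul(Rational(1, 2), -86)) = Add(-8, -43) = -51)
g = Add(2, Mul(I, Pow(3047, Rational(1, 2)))) (g = Add(2, Pow(Add(-3087, 40), Rational(1, 2))) = Add(2, Pow(-3047, Rational(1, 2))) = Add(2, Mul(I, Pow(3047, Rational(1, 2)))) ≈ Add(2.0000, Mul(55.200, I)))
Pow(Add(Function('b')(-15, 42), g), -1) = Pow(Add(-51, Add(2, Mul(I, Pow(3047, Rational(1, 2))))), -1) = Pow(Add(-49, Mul(I, Pow(3047, Rational(1, 2)))), -1)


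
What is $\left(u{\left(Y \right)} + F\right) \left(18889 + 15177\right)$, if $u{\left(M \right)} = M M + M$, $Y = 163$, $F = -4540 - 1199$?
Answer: $715147538$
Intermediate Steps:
$F = -5739$ ($F = -4540 - 1199 = -5739$)
$u{\left(M \right)} = M + M^{2}$ ($u{\left(M \right)} = M^{2} + M = M + M^{2}$)
$\left(u{\left(Y \right)} + F\right) \left(18889 + 15177\right) = \left(163 \left(1 + 163\right) - 5739\right) \left(18889 + 15177\right) = \left(163 \cdot 164 - 5739\right) 34066 = \left(26732 - 5739\right) 34066 = 20993 \cdot 34066 = 715147538$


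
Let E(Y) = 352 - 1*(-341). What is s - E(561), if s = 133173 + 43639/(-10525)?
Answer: 1394308361/10525 ≈ 1.3248e+5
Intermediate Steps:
E(Y) = 693 (E(Y) = 352 + 341 = 693)
s = 1401602186/10525 (s = 133173 + 43639*(-1/10525) = 133173 - 43639/10525 = 1401602186/10525 ≈ 1.3317e+5)
s - E(561) = 1401602186/10525 - 1*693 = 1401602186/10525 - 693 = 1394308361/10525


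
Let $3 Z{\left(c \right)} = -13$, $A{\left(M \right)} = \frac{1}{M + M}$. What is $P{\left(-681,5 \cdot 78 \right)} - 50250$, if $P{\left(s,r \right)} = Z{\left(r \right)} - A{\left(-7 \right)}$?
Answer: $- \frac{2110679}{42} \approx -50254.0$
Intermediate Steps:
$A{\left(M \right)} = \frac{1}{2 M}$
$Z{\left(c \right)} = - \frac{13}{3}$ ($Z{\left(c \right)} = \frac{1}{3} \left(-13\right) = - \frac{13}{3}$)
$P{\left(s,r \right)} = - \frac{179}{42}$ ($P{\left(s,r \right)} = - \frac{13}{3} - \frac{1}{2 \left(-7\right)} = - \frac{13}{3} - \frac{1}{2} \left(- \frac{1}{7}\right) = - \frac{13}{3} - - \frac{1}{14} = - \frac{13}{3} + \frac{1}{14} = - \frac{179}{42}$)
$P{\left(-681,5 \cdot 78 \right)} - 50250 = - \frac{179}{42} - 50250 = - \frac{2110679}{42}$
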